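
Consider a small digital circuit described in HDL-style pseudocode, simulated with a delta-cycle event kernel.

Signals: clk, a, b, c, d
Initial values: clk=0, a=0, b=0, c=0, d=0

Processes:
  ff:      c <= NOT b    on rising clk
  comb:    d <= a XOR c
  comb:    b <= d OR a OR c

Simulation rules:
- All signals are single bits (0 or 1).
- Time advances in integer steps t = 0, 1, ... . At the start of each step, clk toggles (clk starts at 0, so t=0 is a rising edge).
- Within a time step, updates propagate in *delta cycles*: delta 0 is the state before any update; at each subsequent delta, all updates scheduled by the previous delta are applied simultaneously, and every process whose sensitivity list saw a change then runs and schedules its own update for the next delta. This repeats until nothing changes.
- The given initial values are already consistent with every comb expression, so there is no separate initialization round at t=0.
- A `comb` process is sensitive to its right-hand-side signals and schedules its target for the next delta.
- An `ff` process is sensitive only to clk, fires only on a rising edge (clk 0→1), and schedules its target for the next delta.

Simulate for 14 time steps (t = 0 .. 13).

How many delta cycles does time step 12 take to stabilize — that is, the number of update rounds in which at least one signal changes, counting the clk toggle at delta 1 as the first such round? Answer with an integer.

3

[bits: b,d,clk,c,a]
t=0: Δ0=00000 Δ1=00100 Δ2=00110 Δ3=11110 | 3Δ
t=1: Δ0=11110 Δ1=11010 | 1Δ
t=2: Δ0=11010 Δ1=11110 Δ2=11100 Δ3=10100 Δ4=00100 | 4Δ
t=3: Δ0=00100 Δ1=00000 | 1Δ
t=4: Δ0=00000 Δ1=00100 Δ2=00110 Δ3=11110 | 3Δ
t=5: Δ0=11110 Δ1=11010 | 1Δ
t=6: Δ0=11010 Δ1=11110 Δ2=11100 Δ3=10100 Δ4=00100 | 4Δ
t=7: Δ0=00100 Δ1=00000 | 1Δ
t=8: Δ0=00000 Δ1=00100 Δ2=00110 Δ3=11110 | 3Δ
t=9: Δ0=11110 Δ1=11010 | 1Δ
t=10: Δ0=11010 Δ1=11110 Δ2=11100 Δ3=10100 Δ4=00100 | 4Δ
t=11: Δ0=00100 Δ1=00000 | 1Δ
t=12: Δ0=00000 Δ1=00100 Δ2=00110 Δ3=11110 | 3Δ
t=13: Δ0=11110 Δ1=11010 | 1Δ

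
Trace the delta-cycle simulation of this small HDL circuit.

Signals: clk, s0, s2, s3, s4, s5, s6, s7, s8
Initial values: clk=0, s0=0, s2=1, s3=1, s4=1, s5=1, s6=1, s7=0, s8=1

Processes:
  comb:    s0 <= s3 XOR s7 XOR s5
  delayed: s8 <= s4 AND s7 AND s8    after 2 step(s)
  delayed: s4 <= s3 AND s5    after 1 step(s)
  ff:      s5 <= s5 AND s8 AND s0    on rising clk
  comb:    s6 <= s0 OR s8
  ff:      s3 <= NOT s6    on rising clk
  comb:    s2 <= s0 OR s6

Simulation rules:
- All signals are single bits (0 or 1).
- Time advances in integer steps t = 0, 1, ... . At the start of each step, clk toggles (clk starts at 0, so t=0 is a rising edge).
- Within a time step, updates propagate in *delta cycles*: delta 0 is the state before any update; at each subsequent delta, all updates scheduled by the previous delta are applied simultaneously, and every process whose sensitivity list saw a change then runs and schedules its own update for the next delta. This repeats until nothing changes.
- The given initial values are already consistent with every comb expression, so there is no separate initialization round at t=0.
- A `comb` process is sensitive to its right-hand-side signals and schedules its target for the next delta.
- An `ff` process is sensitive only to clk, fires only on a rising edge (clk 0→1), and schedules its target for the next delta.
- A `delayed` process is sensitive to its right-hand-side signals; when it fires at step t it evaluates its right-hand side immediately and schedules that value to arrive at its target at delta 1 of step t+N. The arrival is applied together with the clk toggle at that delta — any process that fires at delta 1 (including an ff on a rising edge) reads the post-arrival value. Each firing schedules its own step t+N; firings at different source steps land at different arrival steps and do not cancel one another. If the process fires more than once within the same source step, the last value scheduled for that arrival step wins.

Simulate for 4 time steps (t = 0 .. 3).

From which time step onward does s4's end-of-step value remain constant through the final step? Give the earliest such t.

1

t=0 Δ0: s6=1 clk=0 s2=1 s7=0 s5=1 s3=1 s8=1 s4=1 s0=0
  Δ1: clk:0→1
  Δ2: s5:1→0, s3:1→0
  (2Δ to stable)
t=1 Δ0: s6=1 clk=1 s2=1 s7=0 s5=0 s3=0 s8=1 s4=1 s0=0
  Δ1: clk:1→0, s4:1→0
  (1Δ to stable)
t=2 Δ0: s6=1 clk=0 s2=1 s7=0 s5=0 s3=0 s8=1 s4=0 s0=0
  Δ1: clk:0→1
  (1Δ to stable)
t=3 Δ0: s6=1 clk=1 s2=1 s7=0 s5=0 s3=0 s8=1 s4=0 s0=0
  Δ1: clk:1→0, s8:1→0
  Δ2: s6:1→0
  Δ3: s2:1→0
  (3Δ to stable)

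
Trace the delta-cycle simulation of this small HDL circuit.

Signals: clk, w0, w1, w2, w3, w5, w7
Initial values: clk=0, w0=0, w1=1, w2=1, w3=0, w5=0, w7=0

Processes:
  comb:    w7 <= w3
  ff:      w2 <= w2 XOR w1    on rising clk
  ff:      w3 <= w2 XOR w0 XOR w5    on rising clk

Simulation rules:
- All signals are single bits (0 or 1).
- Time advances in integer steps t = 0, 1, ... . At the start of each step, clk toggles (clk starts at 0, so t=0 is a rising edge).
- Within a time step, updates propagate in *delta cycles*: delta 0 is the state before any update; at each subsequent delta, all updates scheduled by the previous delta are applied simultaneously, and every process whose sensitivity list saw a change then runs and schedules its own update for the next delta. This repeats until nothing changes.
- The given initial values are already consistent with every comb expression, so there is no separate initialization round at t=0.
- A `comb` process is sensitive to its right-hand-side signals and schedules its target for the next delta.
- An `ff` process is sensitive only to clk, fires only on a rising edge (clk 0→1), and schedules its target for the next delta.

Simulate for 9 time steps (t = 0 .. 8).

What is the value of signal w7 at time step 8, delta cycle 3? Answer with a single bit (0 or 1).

1

t0.Δ0 clk=0 w2=1 w0=0 w7=0 w1=1 w5=0 w3=0
t0.Δ1 clk=1 w2=1 w0=0 w7=0 w1=1 w5=0 w3=0
t0.Δ2 clk=1 w2=0 w0=0 w7=0 w1=1 w5=0 w3=1
t0.Δ3 clk=1 w2=0 w0=0 w7=1 w1=1 w5=0 w3=1
t1.Δ0 clk=1 w2=0 w0=0 w7=1 w1=1 w5=0 w3=1
t1.Δ1 clk=0 w2=0 w0=0 w7=1 w1=1 w5=0 w3=1
t2.Δ0 clk=0 w2=0 w0=0 w7=1 w1=1 w5=0 w3=1
t2.Δ1 clk=1 w2=0 w0=0 w7=1 w1=1 w5=0 w3=1
t2.Δ2 clk=1 w2=1 w0=0 w7=1 w1=1 w5=0 w3=0
t2.Δ3 clk=1 w2=1 w0=0 w7=0 w1=1 w5=0 w3=0
t3.Δ0 clk=1 w2=1 w0=0 w7=0 w1=1 w5=0 w3=0
t3.Δ1 clk=0 w2=1 w0=0 w7=0 w1=1 w5=0 w3=0
t4.Δ0 clk=0 w2=1 w0=0 w7=0 w1=1 w5=0 w3=0
t4.Δ1 clk=1 w2=1 w0=0 w7=0 w1=1 w5=0 w3=0
t4.Δ2 clk=1 w2=0 w0=0 w7=0 w1=1 w5=0 w3=1
t4.Δ3 clk=1 w2=0 w0=0 w7=1 w1=1 w5=0 w3=1
t5.Δ0 clk=1 w2=0 w0=0 w7=1 w1=1 w5=0 w3=1
t5.Δ1 clk=0 w2=0 w0=0 w7=1 w1=1 w5=0 w3=1
t6.Δ0 clk=0 w2=0 w0=0 w7=1 w1=1 w5=0 w3=1
t6.Δ1 clk=1 w2=0 w0=0 w7=1 w1=1 w5=0 w3=1
t6.Δ2 clk=1 w2=1 w0=0 w7=1 w1=1 w5=0 w3=0
t6.Δ3 clk=1 w2=1 w0=0 w7=0 w1=1 w5=0 w3=0
t7.Δ0 clk=1 w2=1 w0=0 w7=0 w1=1 w5=0 w3=0
t7.Δ1 clk=0 w2=1 w0=0 w7=0 w1=1 w5=0 w3=0
t8.Δ0 clk=0 w2=1 w0=0 w7=0 w1=1 w5=0 w3=0
t8.Δ1 clk=1 w2=1 w0=0 w7=0 w1=1 w5=0 w3=0
t8.Δ2 clk=1 w2=0 w0=0 w7=0 w1=1 w5=0 w3=1
t8.Δ3 clk=1 w2=0 w0=0 w7=1 w1=1 w5=0 w3=1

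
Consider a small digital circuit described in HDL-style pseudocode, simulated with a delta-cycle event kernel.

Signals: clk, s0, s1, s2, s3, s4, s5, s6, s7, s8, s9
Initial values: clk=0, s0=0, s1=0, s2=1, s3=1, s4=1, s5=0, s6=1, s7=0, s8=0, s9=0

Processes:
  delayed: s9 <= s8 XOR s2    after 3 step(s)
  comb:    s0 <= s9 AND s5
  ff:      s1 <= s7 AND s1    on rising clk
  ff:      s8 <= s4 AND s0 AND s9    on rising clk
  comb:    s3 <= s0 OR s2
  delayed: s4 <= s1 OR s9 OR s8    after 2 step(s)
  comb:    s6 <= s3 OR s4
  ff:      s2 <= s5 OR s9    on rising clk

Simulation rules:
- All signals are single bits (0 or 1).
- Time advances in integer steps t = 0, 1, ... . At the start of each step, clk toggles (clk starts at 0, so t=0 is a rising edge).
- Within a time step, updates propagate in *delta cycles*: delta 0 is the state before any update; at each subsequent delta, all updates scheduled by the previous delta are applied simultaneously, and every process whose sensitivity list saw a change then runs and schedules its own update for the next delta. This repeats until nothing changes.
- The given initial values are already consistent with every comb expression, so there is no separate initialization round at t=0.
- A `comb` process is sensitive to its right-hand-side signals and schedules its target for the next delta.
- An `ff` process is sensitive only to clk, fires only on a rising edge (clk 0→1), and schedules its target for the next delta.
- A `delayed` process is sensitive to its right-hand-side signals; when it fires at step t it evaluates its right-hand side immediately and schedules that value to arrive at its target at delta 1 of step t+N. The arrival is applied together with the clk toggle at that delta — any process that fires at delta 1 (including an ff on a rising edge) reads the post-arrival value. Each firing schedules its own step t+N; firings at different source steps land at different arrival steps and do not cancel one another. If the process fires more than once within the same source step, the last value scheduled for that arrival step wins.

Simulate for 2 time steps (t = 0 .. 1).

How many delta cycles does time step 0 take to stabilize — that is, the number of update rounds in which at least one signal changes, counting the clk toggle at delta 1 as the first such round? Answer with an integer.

t=0 Δ0: s9=0 s2=1 s1=0 s5=0 s6=1 s0=0 clk=0 s8=0 s4=1 s3=1 s7=0
  Δ1: clk:0→1
  Δ2: s2:1→0
  Δ3: s3:1→0
  (3Δ to stable)
t=1 Δ0: s9=0 s2=0 s1=0 s5=0 s6=1 s0=0 clk=1 s8=0 s4=1 s3=0 s7=0
  Δ1: clk:1→0
  (1Δ to stable)

3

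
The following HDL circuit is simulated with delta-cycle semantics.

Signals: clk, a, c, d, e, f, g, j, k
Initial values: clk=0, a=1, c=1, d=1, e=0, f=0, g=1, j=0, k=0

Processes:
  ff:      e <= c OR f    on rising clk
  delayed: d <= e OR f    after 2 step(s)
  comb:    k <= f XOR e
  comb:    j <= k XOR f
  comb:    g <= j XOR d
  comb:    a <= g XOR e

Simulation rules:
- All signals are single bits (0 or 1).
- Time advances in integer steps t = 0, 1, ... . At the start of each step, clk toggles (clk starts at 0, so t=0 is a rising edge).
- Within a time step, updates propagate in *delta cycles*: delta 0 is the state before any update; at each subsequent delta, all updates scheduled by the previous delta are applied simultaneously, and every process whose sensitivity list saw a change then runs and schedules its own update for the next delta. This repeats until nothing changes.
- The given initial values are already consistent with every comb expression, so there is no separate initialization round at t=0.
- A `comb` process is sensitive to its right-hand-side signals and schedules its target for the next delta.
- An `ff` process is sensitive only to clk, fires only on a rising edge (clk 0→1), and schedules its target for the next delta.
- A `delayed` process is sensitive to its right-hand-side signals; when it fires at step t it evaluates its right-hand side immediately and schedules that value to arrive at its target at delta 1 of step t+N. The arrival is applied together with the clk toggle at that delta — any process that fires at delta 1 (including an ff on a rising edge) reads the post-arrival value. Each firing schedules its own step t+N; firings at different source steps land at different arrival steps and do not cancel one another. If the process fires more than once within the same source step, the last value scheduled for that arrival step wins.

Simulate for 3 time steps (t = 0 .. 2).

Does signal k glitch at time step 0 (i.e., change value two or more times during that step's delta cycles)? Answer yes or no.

no

[bits: j,clk,f,d,g,e,a,k,c]
t=0: Δ0=000110101 Δ1=010110101 Δ2=010111101 Δ3=010111011 Δ4=110111011 Δ5=110101011 Δ6=110101111 | 6Δ
t=1: Δ0=110101111 Δ1=100101111 | 1Δ
t=2: Δ0=100101111 Δ1=110101111 | 1Δ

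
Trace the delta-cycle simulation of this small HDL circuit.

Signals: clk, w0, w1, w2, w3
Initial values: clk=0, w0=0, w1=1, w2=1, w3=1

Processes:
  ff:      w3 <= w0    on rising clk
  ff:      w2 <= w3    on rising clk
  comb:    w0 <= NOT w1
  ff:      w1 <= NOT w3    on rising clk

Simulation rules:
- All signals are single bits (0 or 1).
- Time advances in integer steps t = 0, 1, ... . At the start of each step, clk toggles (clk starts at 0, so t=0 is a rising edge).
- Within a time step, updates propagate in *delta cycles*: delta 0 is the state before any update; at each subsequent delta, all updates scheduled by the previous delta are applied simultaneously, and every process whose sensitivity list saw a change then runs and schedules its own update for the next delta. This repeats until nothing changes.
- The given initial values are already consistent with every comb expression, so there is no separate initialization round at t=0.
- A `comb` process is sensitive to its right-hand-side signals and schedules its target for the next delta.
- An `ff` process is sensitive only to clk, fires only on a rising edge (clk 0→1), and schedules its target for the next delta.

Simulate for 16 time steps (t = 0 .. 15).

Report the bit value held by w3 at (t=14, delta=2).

t0.Δ0 w2=1 w1=1 w3=1 w0=0 clk=0
t0.Δ1 w2=1 w1=1 w3=1 w0=0 clk=1
t0.Δ2 w2=1 w1=0 w3=0 w0=0 clk=1
t0.Δ3 w2=1 w1=0 w3=0 w0=1 clk=1
t1.Δ0 w2=1 w1=0 w3=0 w0=1 clk=1
t1.Δ1 w2=1 w1=0 w3=0 w0=1 clk=0
t2.Δ0 w2=1 w1=0 w3=0 w0=1 clk=0
t2.Δ1 w2=1 w1=0 w3=0 w0=1 clk=1
t2.Δ2 w2=0 w1=1 w3=1 w0=1 clk=1
t2.Δ3 w2=0 w1=1 w3=1 w0=0 clk=1
t3.Δ0 w2=0 w1=1 w3=1 w0=0 clk=1
t3.Δ1 w2=0 w1=1 w3=1 w0=0 clk=0
t4.Δ0 w2=0 w1=1 w3=1 w0=0 clk=0
t4.Δ1 w2=0 w1=1 w3=1 w0=0 clk=1
t4.Δ2 w2=1 w1=0 w3=0 w0=0 clk=1
t4.Δ3 w2=1 w1=0 w3=0 w0=1 clk=1
t5.Δ0 w2=1 w1=0 w3=0 w0=1 clk=1
t5.Δ1 w2=1 w1=0 w3=0 w0=1 clk=0
t6.Δ0 w2=1 w1=0 w3=0 w0=1 clk=0
t6.Δ1 w2=1 w1=0 w3=0 w0=1 clk=1
t6.Δ2 w2=0 w1=1 w3=1 w0=1 clk=1
t6.Δ3 w2=0 w1=1 w3=1 w0=0 clk=1
t7.Δ0 w2=0 w1=1 w3=1 w0=0 clk=1
t7.Δ1 w2=0 w1=1 w3=1 w0=0 clk=0
t8.Δ0 w2=0 w1=1 w3=1 w0=0 clk=0
t8.Δ1 w2=0 w1=1 w3=1 w0=0 clk=1
t8.Δ2 w2=1 w1=0 w3=0 w0=0 clk=1
t8.Δ3 w2=1 w1=0 w3=0 w0=1 clk=1
t9.Δ0 w2=1 w1=0 w3=0 w0=1 clk=1
t9.Δ1 w2=1 w1=0 w3=0 w0=1 clk=0
t10.Δ0 w2=1 w1=0 w3=0 w0=1 clk=0
t10.Δ1 w2=1 w1=0 w3=0 w0=1 clk=1
t10.Δ2 w2=0 w1=1 w3=1 w0=1 clk=1
t10.Δ3 w2=0 w1=1 w3=1 w0=0 clk=1
t11.Δ0 w2=0 w1=1 w3=1 w0=0 clk=1
t11.Δ1 w2=0 w1=1 w3=1 w0=0 clk=0
t12.Δ0 w2=0 w1=1 w3=1 w0=0 clk=0
t12.Δ1 w2=0 w1=1 w3=1 w0=0 clk=1
t12.Δ2 w2=1 w1=0 w3=0 w0=0 clk=1
t12.Δ3 w2=1 w1=0 w3=0 w0=1 clk=1
t13.Δ0 w2=1 w1=0 w3=0 w0=1 clk=1
t13.Δ1 w2=1 w1=0 w3=0 w0=1 clk=0
t14.Δ0 w2=1 w1=0 w3=0 w0=1 clk=0
t14.Δ1 w2=1 w1=0 w3=0 w0=1 clk=1
t14.Δ2 w2=0 w1=1 w3=1 w0=1 clk=1
t14.Δ3 w2=0 w1=1 w3=1 w0=0 clk=1
t15.Δ0 w2=0 w1=1 w3=1 w0=0 clk=1
t15.Δ1 w2=0 w1=1 w3=1 w0=0 clk=0

1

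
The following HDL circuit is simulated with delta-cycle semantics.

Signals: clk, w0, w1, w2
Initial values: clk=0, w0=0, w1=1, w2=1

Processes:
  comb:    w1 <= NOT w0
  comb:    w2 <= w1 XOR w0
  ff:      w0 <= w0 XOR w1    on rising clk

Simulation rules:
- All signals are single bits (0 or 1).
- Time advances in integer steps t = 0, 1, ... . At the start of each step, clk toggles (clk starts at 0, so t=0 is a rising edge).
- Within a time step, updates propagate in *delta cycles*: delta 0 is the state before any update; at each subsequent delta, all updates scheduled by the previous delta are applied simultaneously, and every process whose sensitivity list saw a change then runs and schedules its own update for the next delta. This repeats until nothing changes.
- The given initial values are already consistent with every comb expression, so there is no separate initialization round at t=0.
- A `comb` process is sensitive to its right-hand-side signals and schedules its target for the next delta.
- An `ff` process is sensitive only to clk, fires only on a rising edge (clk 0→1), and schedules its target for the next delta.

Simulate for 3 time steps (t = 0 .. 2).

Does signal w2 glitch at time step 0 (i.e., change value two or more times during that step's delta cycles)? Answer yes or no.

t0.Δ0 w1=1 w2=1 w0=0 clk=0
t0.Δ1 w1=1 w2=1 w0=0 clk=1
t0.Δ2 w1=1 w2=1 w0=1 clk=1
t0.Δ3 w1=0 w2=0 w0=1 clk=1
t0.Δ4 w1=0 w2=1 w0=1 clk=1
t1.Δ0 w1=0 w2=1 w0=1 clk=1
t1.Δ1 w1=0 w2=1 w0=1 clk=0
t2.Δ0 w1=0 w2=1 w0=1 clk=0
t2.Δ1 w1=0 w2=1 w0=1 clk=1

yes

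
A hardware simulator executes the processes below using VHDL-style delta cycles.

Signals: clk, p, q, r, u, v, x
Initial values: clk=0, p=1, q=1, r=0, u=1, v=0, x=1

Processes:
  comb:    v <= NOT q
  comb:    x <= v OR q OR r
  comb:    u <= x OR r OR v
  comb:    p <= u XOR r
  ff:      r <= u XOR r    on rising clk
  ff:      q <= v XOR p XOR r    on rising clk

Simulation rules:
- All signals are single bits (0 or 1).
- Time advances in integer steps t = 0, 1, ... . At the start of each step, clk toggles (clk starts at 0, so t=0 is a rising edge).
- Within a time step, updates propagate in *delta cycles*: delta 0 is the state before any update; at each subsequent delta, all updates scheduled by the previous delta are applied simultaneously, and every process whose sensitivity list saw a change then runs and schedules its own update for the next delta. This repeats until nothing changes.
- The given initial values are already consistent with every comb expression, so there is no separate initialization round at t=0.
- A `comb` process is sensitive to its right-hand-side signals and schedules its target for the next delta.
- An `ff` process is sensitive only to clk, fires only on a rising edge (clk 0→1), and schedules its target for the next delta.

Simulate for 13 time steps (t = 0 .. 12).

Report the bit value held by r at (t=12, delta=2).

1

t0.Δ0 u=1 r=0 p=1 q=1 x=1 clk=0 v=0
t0.Δ1 u=1 r=0 p=1 q=1 x=1 clk=1 v=0
t0.Δ2 u=1 r=1 p=1 q=1 x=1 clk=1 v=0
t0.Δ3 u=1 r=1 p=0 q=1 x=1 clk=1 v=0
t1.Δ0 u=1 r=1 p=0 q=1 x=1 clk=1 v=0
t1.Δ1 u=1 r=1 p=0 q=1 x=1 clk=0 v=0
t2.Δ0 u=1 r=1 p=0 q=1 x=1 clk=0 v=0
t2.Δ1 u=1 r=1 p=0 q=1 x=1 clk=1 v=0
t2.Δ2 u=1 r=0 p=0 q=1 x=1 clk=1 v=0
t2.Δ3 u=1 r=0 p=1 q=1 x=1 clk=1 v=0
t3.Δ0 u=1 r=0 p=1 q=1 x=1 clk=1 v=0
t3.Δ1 u=1 r=0 p=1 q=1 x=1 clk=0 v=0
t4.Δ0 u=1 r=0 p=1 q=1 x=1 clk=0 v=0
t4.Δ1 u=1 r=0 p=1 q=1 x=1 clk=1 v=0
t4.Δ2 u=1 r=1 p=1 q=1 x=1 clk=1 v=0
t4.Δ3 u=1 r=1 p=0 q=1 x=1 clk=1 v=0
t5.Δ0 u=1 r=1 p=0 q=1 x=1 clk=1 v=0
t5.Δ1 u=1 r=1 p=0 q=1 x=1 clk=0 v=0
t6.Δ0 u=1 r=1 p=0 q=1 x=1 clk=0 v=0
t6.Δ1 u=1 r=1 p=0 q=1 x=1 clk=1 v=0
t6.Δ2 u=1 r=0 p=0 q=1 x=1 clk=1 v=0
t6.Δ3 u=1 r=0 p=1 q=1 x=1 clk=1 v=0
t7.Δ0 u=1 r=0 p=1 q=1 x=1 clk=1 v=0
t7.Δ1 u=1 r=0 p=1 q=1 x=1 clk=0 v=0
t8.Δ0 u=1 r=0 p=1 q=1 x=1 clk=0 v=0
t8.Δ1 u=1 r=0 p=1 q=1 x=1 clk=1 v=0
t8.Δ2 u=1 r=1 p=1 q=1 x=1 clk=1 v=0
t8.Δ3 u=1 r=1 p=0 q=1 x=1 clk=1 v=0
t9.Δ0 u=1 r=1 p=0 q=1 x=1 clk=1 v=0
t9.Δ1 u=1 r=1 p=0 q=1 x=1 clk=0 v=0
t10.Δ0 u=1 r=1 p=0 q=1 x=1 clk=0 v=0
t10.Δ1 u=1 r=1 p=0 q=1 x=1 clk=1 v=0
t10.Δ2 u=1 r=0 p=0 q=1 x=1 clk=1 v=0
t10.Δ3 u=1 r=0 p=1 q=1 x=1 clk=1 v=0
t11.Δ0 u=1 r=0 p=1 q=1 x=1 clk=1 v=0
t11.Δ1 u=1 r=0 p=1 q=1 x=1 clk=0 v=0
t12.Δ0 u=1 r=0 p=1 q=1 x=1 clk=0 v=0
t12.Δ1 u=1 r=0 p=1 q=1 x=1 clk=1 v=0
t12.Δ2 u=1 r=1 p=1 q=1 x=1 clk=1 v=0
t12.Δ3 u=1 r=1 p=0 q=1 x=1 clk=1 v=0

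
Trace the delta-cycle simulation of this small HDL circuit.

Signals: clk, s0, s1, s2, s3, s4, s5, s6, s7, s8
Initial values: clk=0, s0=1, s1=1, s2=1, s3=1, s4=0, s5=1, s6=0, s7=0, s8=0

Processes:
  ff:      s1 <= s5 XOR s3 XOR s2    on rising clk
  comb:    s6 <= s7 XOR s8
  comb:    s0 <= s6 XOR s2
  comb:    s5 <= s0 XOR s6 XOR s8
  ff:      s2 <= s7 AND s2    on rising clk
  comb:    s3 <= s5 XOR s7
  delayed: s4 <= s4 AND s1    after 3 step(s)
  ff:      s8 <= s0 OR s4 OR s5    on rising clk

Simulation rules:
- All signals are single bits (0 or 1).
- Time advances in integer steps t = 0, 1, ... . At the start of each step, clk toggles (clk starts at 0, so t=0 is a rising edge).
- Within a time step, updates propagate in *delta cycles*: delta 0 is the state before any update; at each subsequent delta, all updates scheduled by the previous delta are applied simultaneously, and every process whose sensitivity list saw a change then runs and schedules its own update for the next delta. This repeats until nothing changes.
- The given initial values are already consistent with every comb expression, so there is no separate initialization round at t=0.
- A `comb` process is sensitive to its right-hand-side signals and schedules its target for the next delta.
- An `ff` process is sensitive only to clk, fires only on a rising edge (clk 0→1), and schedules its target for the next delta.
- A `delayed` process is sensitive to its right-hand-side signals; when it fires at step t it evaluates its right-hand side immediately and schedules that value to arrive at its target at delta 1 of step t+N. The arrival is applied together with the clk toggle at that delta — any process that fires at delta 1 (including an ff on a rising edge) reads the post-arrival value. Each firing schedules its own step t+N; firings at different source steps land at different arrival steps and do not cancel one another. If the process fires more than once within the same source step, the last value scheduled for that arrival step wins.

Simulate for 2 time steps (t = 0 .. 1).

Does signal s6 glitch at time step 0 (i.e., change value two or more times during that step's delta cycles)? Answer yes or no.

[bits: s3,s8,s0,s7,s1,s6,s2,clk,s5,s4]
t=0: Δ0=1010101010 Δ1=1010101110 Δ2=1110100110 Δ3=1100110100 Δ4=0110110100 Δ5=0110110110 Δ6=1110110110 | 6Δ
t=1: Δ0=1110110110 Δ1=1110110010 | 1Δ

no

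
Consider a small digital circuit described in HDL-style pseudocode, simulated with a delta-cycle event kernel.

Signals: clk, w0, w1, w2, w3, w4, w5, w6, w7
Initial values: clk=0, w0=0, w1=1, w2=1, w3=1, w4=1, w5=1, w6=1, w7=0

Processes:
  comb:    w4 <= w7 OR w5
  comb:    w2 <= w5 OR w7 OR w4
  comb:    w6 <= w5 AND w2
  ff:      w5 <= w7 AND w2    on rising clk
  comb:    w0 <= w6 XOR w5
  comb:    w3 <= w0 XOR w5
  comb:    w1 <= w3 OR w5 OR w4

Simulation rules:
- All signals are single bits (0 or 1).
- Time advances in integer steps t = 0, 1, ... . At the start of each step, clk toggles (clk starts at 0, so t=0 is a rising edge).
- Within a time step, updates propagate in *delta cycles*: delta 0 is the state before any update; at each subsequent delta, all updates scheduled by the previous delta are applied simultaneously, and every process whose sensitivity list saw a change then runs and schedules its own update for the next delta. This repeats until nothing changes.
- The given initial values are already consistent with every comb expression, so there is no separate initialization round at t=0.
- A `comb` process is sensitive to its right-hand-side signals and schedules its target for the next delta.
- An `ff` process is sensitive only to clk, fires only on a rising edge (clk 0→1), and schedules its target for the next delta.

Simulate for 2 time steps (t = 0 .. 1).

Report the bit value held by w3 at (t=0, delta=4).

1

[bits: w6,w3,w1,w7,w2,w5,w4,clk,w0]
t=0: Δ0=111011100 Δ1=111011110 Δ2=111010110 Δ3=001010011 Δ4=010000010 Δ5=001000010 Δ6=000000010 | 6Δ
t=1: Δ0=000000010 Δ1=000000000 | 1Δ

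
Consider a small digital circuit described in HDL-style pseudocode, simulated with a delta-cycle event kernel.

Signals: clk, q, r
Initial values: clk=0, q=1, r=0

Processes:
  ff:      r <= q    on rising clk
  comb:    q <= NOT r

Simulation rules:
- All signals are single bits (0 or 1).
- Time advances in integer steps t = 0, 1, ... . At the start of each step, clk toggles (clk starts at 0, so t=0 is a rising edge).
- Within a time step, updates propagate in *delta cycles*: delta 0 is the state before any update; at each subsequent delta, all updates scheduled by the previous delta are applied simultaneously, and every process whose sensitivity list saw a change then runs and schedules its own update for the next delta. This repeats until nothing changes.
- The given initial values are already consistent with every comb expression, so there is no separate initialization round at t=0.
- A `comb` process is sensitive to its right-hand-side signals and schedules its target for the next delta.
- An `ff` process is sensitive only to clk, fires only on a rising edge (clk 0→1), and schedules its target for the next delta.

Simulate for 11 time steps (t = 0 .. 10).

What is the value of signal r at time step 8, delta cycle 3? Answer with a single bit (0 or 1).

t=0 Δ0: r=0 clk=0 q=1
  Δ1: clk:0→1
  Δ2: r:0→1
  Δ3: q:1→0
  (3Δ to stable)
t=1 Δ0: r=1 clk=1 q=0
  Δ1: clk:1→0
  (1Δ to stable)
t=2 Δ0: r=1 clk=0 q=0
  Δ1: clk:0→1
  Δ2: r:1→0
  Δ3: q:0→1
  (3Δ to stable)
t=3 Δ0: r=0 clk=1 q=1
  Δ1: clk:1→0
  (1Δ to stable)
t=4 Δ0: r=0 clk=0 q=1
  Δ1: clk:0→1
  Δ2: r:0→1
  Δ3: q:1→0
  (3Δ to stable)
t=5 Δ0: r=1 clk=1 q=0
  Δ1: clk:1→0
  (1Δ to stable)
t=6 Δ0: r=1 clk=0 q=0
  Δ1: clk:0→1
  Δ2: r:1→0
  Δ3: q:0→1
  (3Δ to stable)
t=7 Δ0: r=0 clk=1 q=1
  Δ1: clk:1→0
  (1Δ to stable)
t=8 Δ0: r=0 clk=0 q=1
  Δ1: clk:0→1
  Δ2: r:0→1
  Δ3: q:1→0
  (3Δ to stable)
t=9 Δ0: r=1 clk=1 q=0
  Δ1: clk:1→0
  (1Δ to stable)
t=10 Δ0: r=1 clk=0 q=0
  Δ1: clk:0→1
  Δ2: r:1→0
  Δ3: q:0→1
  (3Δ to stable)

1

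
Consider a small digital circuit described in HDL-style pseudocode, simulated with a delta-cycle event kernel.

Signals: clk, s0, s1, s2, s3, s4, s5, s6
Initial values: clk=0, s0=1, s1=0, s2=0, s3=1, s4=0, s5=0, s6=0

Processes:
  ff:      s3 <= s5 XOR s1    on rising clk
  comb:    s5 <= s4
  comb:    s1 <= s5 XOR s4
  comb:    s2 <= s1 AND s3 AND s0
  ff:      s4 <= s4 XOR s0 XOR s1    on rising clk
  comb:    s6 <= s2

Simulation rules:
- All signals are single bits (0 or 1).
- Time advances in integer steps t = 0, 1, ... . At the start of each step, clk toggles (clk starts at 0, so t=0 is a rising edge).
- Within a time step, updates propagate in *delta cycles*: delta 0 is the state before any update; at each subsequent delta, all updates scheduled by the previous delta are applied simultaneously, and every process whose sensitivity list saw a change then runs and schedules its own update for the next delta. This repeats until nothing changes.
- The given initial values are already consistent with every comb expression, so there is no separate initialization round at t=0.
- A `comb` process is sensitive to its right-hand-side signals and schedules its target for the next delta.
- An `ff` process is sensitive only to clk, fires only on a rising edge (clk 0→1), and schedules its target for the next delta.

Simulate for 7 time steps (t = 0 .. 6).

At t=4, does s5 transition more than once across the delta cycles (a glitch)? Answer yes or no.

t0.Δ0 s5=0 s2=0 s4=0 s1=0 s6=0 s3=1 clk=0 s0=1
t0.Δ1 s5=0 s2=0 s4=0 s1=0 s6=0 s3=1 clk=1 s0=1
t0.Δ2 s5=0 s2=0 s4=1 s1=0 s6=0 s3=0 clk=1 s0=1
t0.Δ3 s5=1 s2=0 s4=1 s1=1 s6=0 s3=0 clk=1 s0=1
t0.Δ4 s5=1 s2=0 s4=1 s1=0 s6=0 s3=0 clk=1 s0=1
t1.Δ0 s5=1 s2=0 s4=1 s1=0 s6=0 s3=0 clk=1 s0=1
t1.Δ1 s5=1 s2=0 s4=1 s1=0 s6=0 s3=0 clk=0 s0=1
t2.Δ0 s5=1 s2=0 s4=1 s1=0 s6=0 s3=0 clk=0 s0=1
t2.Δ1 s5=1 s2=0 s4=1 s1=0 s6=0 s3=0 clk=1 s0=1
t2.Δ2 s5=1 s2=0 s4=0 s1=0 s6=0 s3=1 clk=1 s0=1
t2.Δ3 s5=0 s2=0 s4=0 s1=1 s6=0 s3=1 clk=1 s0=1
t2.Δ4 s5=0 s2=1 s4=0 s1=0 s6=0 s3=1 clk=1 s0=1
t2.Δ5 s5=0 s2=0 s4=0 s1=0 s6=1 s3=1 clk=1 s0=1
t2.Δ6 s5=0 s2=0 s4=0 s1=0 s6=0 s3=1 clk=1 s0=1
t3.Δ0 s5=0 s2=0 s4=0 s1=0 s6=0 s3=1 clk=1 s0=1
t3.Δ1 s5=0 s2=0 s4=0 s1=0 s6=0 s3=1 clk=0 s0=1
t4.Δ0 s5=0 s2=0 s4=0 s1=0 s6=0 s3=1 clk=0 s0=1
t4.Δ1 s5=0 s2=0 s4=0 s1=0 s6=0 s3=1 clk=1 s0=1
t4.Δ2 s5=0 s2=0 s4=1 s1=0 s6=0 s3=0 clk=1 s0=1
t4.Δ3 s5=1 s2=0 s4=1 s1=1 s6=0 s3=0 clk=1 s0=1
t4.Δ4 s5=1 s2=0 s4=1 s1=0 s6=0 s3=0 clk=1 s0=1
t5.Δ0 s5=1 s2=0 s4=1 s1=0 s6=0 s3=0 clk=1 s0=1
t5.Δ1 s5=1 s2=0 s4=1 s1=0 s6=0 s3=0 clk=0 s0=1
t6.Δ0 s5=1 s2=0 s4=1 s1=0 s6=0 s3=0 clk=0 s0=1
t6.Δ1 s5=1 s2=0 s4=1 s1=0 s6=0 s3=0 clk=1 s0=1
t6.Δ2 s5=1 s2=0 s4=0 s1=0 s6=0 s3=1 clk=1 s0=1
t6.Δ3 s5=0 s2=0 s4=0 s1=1 s6=0 s3=1 clk=1 s0=1
t6.Δ4 s5=0 s2=1 s4=0 s1=0 s6=0 s3=1 clk=1 s0=1
t6.Δ5 s5=0 s2=0 s4=0 s1=0 s6=1 s3=1 clk=1 s0=1
t6.Δ6 s5=0 s2=0 s4=0 s1=0 s6=0 s3=1 clk=1 s0=1

no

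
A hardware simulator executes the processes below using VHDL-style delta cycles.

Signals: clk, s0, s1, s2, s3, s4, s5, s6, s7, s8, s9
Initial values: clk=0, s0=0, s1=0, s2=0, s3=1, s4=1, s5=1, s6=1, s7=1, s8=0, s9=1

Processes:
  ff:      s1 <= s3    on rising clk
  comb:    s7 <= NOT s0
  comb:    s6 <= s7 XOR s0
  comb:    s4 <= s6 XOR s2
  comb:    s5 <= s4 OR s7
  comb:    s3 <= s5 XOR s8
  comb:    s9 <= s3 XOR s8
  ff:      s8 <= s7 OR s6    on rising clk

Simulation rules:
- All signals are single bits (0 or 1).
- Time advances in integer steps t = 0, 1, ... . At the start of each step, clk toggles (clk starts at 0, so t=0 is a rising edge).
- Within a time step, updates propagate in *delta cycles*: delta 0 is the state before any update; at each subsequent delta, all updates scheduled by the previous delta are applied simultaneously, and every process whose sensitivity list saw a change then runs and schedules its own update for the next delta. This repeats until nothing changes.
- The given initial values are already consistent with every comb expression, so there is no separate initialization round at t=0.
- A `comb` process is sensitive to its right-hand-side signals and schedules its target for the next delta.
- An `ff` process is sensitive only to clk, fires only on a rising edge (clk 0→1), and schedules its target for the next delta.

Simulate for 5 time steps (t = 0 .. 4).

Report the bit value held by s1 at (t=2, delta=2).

0

[bits: s1,s6,clk,s9,s8,s7,s3,s4,s5,s2,s0]
t=0: Δ0=01010111100 Δ1=01110111100 Δ2=11111111100 Δ3=11101101100 Δ4=11111101100 | 4Δ
t=1: Δ0=11111101100 Δ1=11011101100 | 1Δ
t=2: Δ0=11011101100 Δ1=11111101100 Δ2=01111101100 | 2Δ
t=3: Δ0=01111101100 Δ1=01011101100 | 1Δ
t=4: Δ0=01011101100 Δ1=01111101100 | 1Δ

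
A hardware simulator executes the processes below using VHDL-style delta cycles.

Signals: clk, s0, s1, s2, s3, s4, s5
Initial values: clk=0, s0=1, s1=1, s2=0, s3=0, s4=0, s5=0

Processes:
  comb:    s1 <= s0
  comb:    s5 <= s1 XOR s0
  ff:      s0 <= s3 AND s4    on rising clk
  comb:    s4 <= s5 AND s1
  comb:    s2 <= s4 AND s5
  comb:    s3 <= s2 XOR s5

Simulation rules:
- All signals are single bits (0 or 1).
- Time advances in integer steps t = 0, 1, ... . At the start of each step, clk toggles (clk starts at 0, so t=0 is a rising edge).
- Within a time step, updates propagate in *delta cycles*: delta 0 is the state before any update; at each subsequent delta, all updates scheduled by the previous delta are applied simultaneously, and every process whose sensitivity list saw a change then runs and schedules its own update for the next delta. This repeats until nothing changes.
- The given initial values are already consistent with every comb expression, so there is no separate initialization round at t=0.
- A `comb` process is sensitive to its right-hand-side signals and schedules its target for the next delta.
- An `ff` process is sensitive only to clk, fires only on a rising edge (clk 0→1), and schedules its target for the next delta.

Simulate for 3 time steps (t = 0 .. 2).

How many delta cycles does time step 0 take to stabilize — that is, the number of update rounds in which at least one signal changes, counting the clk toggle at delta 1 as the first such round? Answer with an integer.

5

[bits: s3,s0,s4,s5,s1,s2,clk]
t=0: Δ0=0100100 Δ1=0100101 Δ2=0000101 Δ3=0001001 Δ4=1000001 Δ5=0000001 | 5Δ
t=1: Δ0=0000001 Δ1=0000000 | 1Δ
t=2: Δ0=0000000 Δ1=0000001 | 1Δ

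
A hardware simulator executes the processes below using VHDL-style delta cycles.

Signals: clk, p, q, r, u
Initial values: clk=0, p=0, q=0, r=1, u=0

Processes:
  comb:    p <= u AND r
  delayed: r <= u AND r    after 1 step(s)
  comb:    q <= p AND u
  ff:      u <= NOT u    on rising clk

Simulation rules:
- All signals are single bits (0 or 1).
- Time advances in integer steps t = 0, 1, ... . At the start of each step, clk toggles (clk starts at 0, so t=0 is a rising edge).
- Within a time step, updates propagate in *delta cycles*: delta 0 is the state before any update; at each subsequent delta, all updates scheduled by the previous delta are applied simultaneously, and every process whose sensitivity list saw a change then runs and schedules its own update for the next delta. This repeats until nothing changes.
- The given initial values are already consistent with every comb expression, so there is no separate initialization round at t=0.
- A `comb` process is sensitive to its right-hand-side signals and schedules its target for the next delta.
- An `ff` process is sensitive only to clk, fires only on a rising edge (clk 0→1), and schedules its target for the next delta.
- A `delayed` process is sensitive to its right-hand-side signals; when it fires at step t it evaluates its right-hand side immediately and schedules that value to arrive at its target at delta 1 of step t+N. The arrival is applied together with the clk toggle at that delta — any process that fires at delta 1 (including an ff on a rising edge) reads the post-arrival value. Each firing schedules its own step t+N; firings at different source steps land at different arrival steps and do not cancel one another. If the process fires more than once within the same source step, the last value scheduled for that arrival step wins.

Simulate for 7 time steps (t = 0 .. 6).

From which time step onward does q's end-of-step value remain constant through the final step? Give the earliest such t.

2

t=0 Δ0: p=0 clk=0 q=0 u=0 r=1
  Δ1: clk:0→1
  Δ2: u:0→1
  Δ3: p:0→1
  Δ4: q:0→1
  (4Δ to stable)
t=1 Δ0: p=1 clk=1 q=1 u=1 r=1
  Δ1: clk:1→0
  (1Δ to stable)
t=2 Δ0: p=1 clk=0 q=1 u=1 r=1
  Δ1: clk:0→1
  Δ2: u:1→0
  Δ3: p:1→0, q:1→0
  (3Δ to stable)
t=3 Δ0: p=0 clk=1 q=0 u=0 r=1
  Δ1: clk:1→0, r:1→0
  (1Δ to stable)
t=4 Δ0: p=0 clk=0 q=0 u=0 r=0
  Δ1: clk:0→1
  Δ2: u:0→1
  (2Δ to stable)
t=5 Δ0: p=0 clk=1 q=0 u=1 r=0
  Δ1: clk:1→0
  (1Δ to stable)
t=6 Δ0: p=0 clk=0 q=0 u=1 r=0
  Δ1: clk:0→1
  Δ2: u:1→0
  (2Δ to stable)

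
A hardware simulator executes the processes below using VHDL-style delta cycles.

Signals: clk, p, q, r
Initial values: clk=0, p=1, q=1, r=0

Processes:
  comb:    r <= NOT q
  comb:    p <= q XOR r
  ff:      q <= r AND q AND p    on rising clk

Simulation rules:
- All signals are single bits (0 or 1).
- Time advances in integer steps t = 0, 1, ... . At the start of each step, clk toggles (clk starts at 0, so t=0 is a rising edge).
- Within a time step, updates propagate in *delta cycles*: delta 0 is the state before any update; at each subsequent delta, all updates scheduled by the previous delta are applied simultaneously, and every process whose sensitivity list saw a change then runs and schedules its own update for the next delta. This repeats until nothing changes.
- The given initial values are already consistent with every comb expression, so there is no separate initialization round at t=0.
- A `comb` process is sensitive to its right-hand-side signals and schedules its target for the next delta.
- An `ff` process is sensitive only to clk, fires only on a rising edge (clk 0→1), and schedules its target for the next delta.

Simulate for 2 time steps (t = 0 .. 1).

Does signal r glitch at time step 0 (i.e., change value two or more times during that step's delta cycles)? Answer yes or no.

t=0 Δ0: q=1 clk=0 r=0 p=1
  Δ1: clk:0→1
  Δ2: q:1→0
  Δ3: r:0→1, p:1→0
  Δ4: p:0→1
  (4Δ to stable)
t=1 Δ0: q=0 clk=1 r=1 p=1
  Δ1: clk:1→0
  (1Δ to stable)

no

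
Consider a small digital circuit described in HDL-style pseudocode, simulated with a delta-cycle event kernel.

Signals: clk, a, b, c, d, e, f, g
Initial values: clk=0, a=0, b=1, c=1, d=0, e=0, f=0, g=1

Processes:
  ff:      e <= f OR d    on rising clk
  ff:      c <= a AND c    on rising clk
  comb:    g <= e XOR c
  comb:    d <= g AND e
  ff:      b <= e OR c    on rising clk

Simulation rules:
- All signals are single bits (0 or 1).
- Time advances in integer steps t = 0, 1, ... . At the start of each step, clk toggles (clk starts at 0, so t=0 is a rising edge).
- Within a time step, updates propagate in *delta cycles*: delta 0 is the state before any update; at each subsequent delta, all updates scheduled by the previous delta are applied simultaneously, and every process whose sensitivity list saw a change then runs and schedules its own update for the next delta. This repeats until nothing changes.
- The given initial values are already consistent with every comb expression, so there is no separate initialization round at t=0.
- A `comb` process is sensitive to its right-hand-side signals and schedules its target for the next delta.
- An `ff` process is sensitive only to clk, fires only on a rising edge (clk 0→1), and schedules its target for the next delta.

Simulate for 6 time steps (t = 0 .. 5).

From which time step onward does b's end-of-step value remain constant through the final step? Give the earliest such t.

2

[bits: clk,f,g,a,d,b,e,c]
t=0: Δ0=00100101 Δ1=10100101 Δ2=10100100 Δ3=10000100 | 3Δ
t=1: Δ0=10000100 Δ1=00000100 | 1Δ
t=2: Δ0=00000100 Δ1=10000100 Δ2=10000000 | 2Δ
t=3: Δ0=10000000 Δ1=00000000 | 1Δ
t=4: Δ0=00000000 Δ1=10000000 | 1Δ
t=5: Δ0=10000000 Δ1=00000000 | 1Δ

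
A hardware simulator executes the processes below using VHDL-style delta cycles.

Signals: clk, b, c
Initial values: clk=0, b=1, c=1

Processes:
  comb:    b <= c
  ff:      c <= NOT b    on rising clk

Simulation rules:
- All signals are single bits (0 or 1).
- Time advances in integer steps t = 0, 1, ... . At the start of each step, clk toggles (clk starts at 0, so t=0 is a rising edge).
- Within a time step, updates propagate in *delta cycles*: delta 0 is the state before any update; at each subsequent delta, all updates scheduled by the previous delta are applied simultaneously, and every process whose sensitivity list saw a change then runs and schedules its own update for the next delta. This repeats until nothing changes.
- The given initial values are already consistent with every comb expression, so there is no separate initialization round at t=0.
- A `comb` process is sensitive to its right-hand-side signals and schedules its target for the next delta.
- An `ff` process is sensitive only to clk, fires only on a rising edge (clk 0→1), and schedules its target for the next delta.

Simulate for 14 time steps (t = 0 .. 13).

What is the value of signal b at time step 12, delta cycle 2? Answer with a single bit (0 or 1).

[bits: b,c,clk]
t=0: Δ0=110 Δ1=111 Δ2=101 Δ3=001 | 3Δ
t=1: Δ0=001 Δ1=000 | 1Δ
t=2: Δ0=000 Δ1=001 Δ2=011 Δ3=111 | 3Δ
t=3: Δ0=111 Δ1=110 | 1Δ
t=4: Δ0=110 Δ1=111 Δ2=101 Δ3=001 | 3Δ
t=5: Δ0=001 Δ1=000 | 1Δ
t=6: Δ0=000 Δ1=001 Δ2=011 Δ3=111 | 3Δ
t=7: Δ0=111 Δ1=110 | 1Δ
t=8: Δ0=110 Δ1=111 Δ2=101 Δ3=001 | 3Δ
t=9: Δ0=001 Δ1=000 | 1Δ
t=10: Δ0=000 Δ1=001 Δ2=011 Δ3=111 | 3Δ
t=11: Δ0=111 Δ1=110 | 1Δ
t=12: Δ0=110 Δ1=111 Δ2=101 Δ3=001 | 3Δ
t=13: Δ0=001 Δ1=000 | 1Δ

1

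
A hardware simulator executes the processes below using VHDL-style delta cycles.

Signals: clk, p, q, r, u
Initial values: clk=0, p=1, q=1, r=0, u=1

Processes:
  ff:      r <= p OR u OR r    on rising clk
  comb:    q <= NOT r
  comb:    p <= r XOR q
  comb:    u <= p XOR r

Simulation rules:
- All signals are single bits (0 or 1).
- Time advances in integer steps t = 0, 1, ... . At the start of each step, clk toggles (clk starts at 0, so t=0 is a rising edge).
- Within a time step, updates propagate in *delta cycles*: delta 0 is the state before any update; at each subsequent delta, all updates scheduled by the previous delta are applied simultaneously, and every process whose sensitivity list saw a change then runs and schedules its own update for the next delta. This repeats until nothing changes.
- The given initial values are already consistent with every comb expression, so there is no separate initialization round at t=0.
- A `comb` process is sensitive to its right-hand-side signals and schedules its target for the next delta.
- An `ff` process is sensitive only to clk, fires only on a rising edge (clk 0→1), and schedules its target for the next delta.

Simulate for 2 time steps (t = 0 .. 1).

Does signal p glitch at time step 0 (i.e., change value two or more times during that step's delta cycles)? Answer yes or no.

yes

[bits: u,q,r,clk,p]
t=0: Δ0=11001 Δ1=11011 Δ2=11111 Δ3=00110 Δ4=10111 Δ5=00111 | 5Δ
t=1: Δ0=00111 Δ1=00101 | 1Δ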